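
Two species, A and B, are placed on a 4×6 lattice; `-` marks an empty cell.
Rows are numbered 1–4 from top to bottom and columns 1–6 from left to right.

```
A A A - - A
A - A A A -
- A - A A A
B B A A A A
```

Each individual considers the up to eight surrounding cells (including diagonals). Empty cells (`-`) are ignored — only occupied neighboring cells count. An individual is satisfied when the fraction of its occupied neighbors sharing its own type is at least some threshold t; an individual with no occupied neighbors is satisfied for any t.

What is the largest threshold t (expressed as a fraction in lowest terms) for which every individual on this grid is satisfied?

(1,1)A 2/2
(1,2)A 4/4
(1,3)A 3/3
(1,6)A 1/1
(2,1)A 3/3
(2,3)A 5/5
(2,4)A 5/5
(2,5)A 5/5
(3,2)A 3/5
(3,4)A 7/7
(3,5)A 7/7
(3,6)A 4/4
(4,1)B 1/2
(4,2)B 1/3
(4,3)A 3/4
(4,4)A 4/4
(4,5)A 5/5
(4,6)A 3/3
The smallest same-type fraction is 1/3 at (4,2), which reduces to 1/3. Any threshold above that leaves this individual unsatisfied.

1/3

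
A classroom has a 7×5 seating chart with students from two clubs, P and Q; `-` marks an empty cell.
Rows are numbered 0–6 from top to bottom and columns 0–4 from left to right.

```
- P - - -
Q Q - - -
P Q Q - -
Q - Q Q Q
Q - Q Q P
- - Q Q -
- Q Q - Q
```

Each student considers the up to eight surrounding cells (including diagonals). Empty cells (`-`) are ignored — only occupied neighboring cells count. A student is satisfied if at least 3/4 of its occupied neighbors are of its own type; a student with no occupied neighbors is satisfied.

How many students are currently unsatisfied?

(0,1)P 0/2 ✗
(1,0)Q 2/4 ✗
(1,1)Q 3/5 ✗
(2,0)P 0/4 ✗
(2,1)Q 5/6 ✓
(2,2)Q 4/4 ✓
(3,0)Q 2/3 ✗
(3,2)Q 5/5 ✓
(3,3)Q 5/6 ✓
(3,4)Q 2/3 ✗
(4,0)Q 1/1 ✓
(4,2)Q 5/5 ✓
(4,3)Q 6/7 ✓
(4,4)P 0/4 ✗
(5,2)Q 5/5 ✓
(5,3)Q 5/6 ✓
(6,1)Q 2/2 ✓
(6,2)Q 3/3 ✓
(6,4)Q 1/1 ✓
Unsatisfied: (0,1), (1,0), (1,1), (2,0), (3,0), (3,4), (4,4) — 7 in total.

7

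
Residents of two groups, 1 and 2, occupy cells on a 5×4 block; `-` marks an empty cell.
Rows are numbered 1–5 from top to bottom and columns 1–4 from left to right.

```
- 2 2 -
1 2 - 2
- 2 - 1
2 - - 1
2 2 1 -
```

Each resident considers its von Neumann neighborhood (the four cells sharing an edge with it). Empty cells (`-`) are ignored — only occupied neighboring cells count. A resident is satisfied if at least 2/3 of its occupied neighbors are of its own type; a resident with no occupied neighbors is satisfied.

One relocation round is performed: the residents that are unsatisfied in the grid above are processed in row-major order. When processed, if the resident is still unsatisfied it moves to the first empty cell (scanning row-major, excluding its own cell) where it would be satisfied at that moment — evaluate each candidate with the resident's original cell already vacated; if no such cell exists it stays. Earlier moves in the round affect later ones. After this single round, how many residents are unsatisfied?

Initially unsatisfied (in order): (2,1), (2,4), (3,4), (5,2), (5,3).
  (2,1) → (4,3).
  (2,4) → (1,1).
  (3,4): now satisfied by earlier moves; stays.
  (5,2) → (1,4).
  (5,3): now satisfied by earlier moves; stays.
Resulting grid:
2 2 2 2
- 2 - -
- 2 - 1
2 - 1 1
2 - 1 -
All satisfied now.

0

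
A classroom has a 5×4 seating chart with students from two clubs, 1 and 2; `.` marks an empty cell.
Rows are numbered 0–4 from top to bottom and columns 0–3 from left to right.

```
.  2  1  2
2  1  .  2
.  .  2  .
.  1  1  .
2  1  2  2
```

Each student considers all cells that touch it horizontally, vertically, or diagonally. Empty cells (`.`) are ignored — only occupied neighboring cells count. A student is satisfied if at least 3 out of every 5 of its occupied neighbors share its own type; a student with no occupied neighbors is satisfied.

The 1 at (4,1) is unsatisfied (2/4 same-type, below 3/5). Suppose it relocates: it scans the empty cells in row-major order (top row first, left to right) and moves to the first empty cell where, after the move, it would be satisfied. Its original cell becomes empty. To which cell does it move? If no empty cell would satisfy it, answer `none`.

(2,0)

Vacating (4,1). Empty cells in order:
  (0,0): 1/3 same-type → still unsatisfied.
  (1,2): 2/6 same-type → still unsatisfied.
  (2,0): 2/3 same-type → satisfied — stop here.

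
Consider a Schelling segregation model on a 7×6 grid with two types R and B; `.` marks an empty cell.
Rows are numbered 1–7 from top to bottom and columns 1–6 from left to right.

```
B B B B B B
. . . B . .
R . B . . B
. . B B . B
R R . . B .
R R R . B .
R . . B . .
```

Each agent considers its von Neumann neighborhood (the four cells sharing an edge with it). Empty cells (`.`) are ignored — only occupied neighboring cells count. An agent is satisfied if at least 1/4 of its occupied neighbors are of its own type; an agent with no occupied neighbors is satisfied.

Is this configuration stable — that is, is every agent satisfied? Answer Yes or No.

Row 1: (1,1)B 1/1 ✓ · (1,2)B 2/2 ✓ · (1,3)B 2/2 ✓ · (1,4)B 3/3 ✓ · (1,5)B 2/2 ✓ · (1,6)B 1/1 ✓
Row 2: (2,4)B 1/1 ✓
Row 3: (3,1)R 0/0 ✓ · (3,3)B 1/1 ✓ · (3,6)B 1/1 ✓
Row 4: (4,3)B 2/2 ✓ · (4,4)B 1/1 ✓ · (4,6)B 1/1 ✓
Row 5: (5,1)R 2/2 ✓ · (5,2)R 2/2 ✓ · (5,5)B 1/1 ✓
Row 6: (6,1)R 3/3 ✓ · (6,2)R 3/3 ✓ · (6,3)R 1/1 ✓ · (6,5)B 1/1 ✓
Row 7: (7,1)R 1/1 ✓ · (7,4)B 0/0 ✓
All meet the threshold, so the configuration is stable.

Yes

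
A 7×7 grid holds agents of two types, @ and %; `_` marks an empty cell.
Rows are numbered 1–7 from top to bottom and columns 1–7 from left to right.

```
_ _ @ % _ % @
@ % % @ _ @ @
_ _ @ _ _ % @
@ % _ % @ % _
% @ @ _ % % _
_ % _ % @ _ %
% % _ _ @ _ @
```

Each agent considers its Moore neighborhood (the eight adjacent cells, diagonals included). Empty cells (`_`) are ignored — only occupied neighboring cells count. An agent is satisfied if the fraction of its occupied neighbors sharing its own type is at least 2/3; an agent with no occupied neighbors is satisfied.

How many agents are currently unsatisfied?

Row 1: (1,3)@ 1/4 not · (1,4)% 1/3 not · (1,6)% 0/3 not · (1,7)@ 2/3 satisfied
Row 2: (2,1)@ 0/1 not · (2,2)% 1/4 not · (2,3)% 2/5 not · (2,4)@ 2/4 not · (2,6)@ 3/5 not · (2,7)@ 3/5 not
Row 3: (3,3)@ 1/5 not · (3,6)% 1/5 not · (3,7)@ 2/4 not
Row 4: (4,1)@ 1/3 not · (4,2)% 1/5 not · (4,4)% 1/4 not · (4,5)@ 0/5 not · (4,6)% 3/5 not
Row 5: (5,1)% 2/4 not · (5,2)@ 2/5 not · (5,3)@ 1/5 not · (5,5)% 4/6 satisfied · (5,6)% 3/5 not
Row 6: (6,2)% 3/5 not · (6,4)% 1/4 not · (6,5)@ 1/4 not · (6,7)% 1/2 not
Row 7: (7,1)% 2/2 satisfied · (7,2)% 2/2 satisfied · (7,5)@ 1/2 not · (7,7)@ 0/1 not
Unsatisfied: (1,3), (1,4), (1,6), (2,1), (2,2), (2,3), (2,4), (2,6), (2,7), (3,3), (3,6), (3,7), (4,1), (4,2), (4,4), (4,5), (4,6), (5,1), (5,2), (5,3), (5,6), (6,2), (6,4), (6,5), (6,7), (7,5), (7,7) — 27 in total.

27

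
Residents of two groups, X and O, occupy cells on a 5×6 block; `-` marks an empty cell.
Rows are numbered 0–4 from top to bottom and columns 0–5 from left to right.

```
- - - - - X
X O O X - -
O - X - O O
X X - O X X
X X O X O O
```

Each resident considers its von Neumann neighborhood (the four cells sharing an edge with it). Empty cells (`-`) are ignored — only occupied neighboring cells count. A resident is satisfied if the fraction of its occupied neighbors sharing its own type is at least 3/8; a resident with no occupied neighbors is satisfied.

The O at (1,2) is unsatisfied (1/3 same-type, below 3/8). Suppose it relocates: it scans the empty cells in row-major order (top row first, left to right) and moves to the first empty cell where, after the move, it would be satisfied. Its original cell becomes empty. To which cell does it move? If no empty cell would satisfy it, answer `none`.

Vacating (1,2). Empty cells in order:
  (0,0): 0/1 same-type → still unsatisfied.
  (0,1): 1/1 same-type → satisfied — stop here.

(0,1)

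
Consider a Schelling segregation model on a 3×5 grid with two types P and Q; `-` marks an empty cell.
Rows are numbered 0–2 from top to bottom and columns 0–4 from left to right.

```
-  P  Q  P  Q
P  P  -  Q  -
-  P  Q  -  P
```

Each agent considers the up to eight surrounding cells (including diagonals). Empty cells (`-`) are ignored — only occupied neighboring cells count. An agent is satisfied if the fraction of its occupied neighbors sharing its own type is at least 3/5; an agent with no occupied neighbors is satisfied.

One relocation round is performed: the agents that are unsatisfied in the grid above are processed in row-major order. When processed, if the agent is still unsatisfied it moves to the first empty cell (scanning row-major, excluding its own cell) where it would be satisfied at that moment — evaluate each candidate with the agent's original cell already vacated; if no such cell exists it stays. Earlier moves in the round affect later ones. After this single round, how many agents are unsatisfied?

Initially unsatisfied (in order): (0,2), (0,3), (0,4), (2,2), (2,4).
  (0,2) → (2,3).
  (0,3) → (0,0).
  (0,4): now satisfied by earlier moves; stays.
  (2,2) → (0,3).
  (2,4) → (2,0).
Resulting grid:
P P - Q Q
P P - Q -
P P - Q -
All satisfied now.

0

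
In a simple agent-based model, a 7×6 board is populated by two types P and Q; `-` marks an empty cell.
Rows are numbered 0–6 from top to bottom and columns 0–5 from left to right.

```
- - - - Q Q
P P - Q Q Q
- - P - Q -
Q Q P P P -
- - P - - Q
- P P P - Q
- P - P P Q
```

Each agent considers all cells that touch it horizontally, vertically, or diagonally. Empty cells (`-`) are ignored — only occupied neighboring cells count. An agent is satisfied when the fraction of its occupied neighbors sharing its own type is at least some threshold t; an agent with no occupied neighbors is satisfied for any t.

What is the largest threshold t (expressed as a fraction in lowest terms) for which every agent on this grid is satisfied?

Row 0: (0,4)Q 4/4 · (0,5)Q 3/3
Row 1: (1,0)P 1/1 · (1,1)P 2/2 · (1,3)Q 3/4 · (1,4)Q 5/5 · (1,5)Q 4/4
Row 2: (2,2)P 3/5 · (2,4)Q 3/5
Row 3: (3,0)Q 1/1 · (3,1)Q 1/4 · (3,2)P 3/4 · (3,3)P 4/5 · (3,4)P 1/3
Row 4: (4,2)P 5/6 · (4,5)Q 1/2
Row 5: (5,1)P 3/3 · (5,2)P 5/5 · (5,3)P 4/4 · (5,5)Q 2/3
Row 6: (6,1)P 2/2 · (6,3)P 3/3 · (6,4)P 2/4 · (6,5)Q 1/2
The smallest same-type fraction is 1/4 at (3,1), which reduces to 1/4. Any threshold above that leaves this agent unsatisfied.

1/4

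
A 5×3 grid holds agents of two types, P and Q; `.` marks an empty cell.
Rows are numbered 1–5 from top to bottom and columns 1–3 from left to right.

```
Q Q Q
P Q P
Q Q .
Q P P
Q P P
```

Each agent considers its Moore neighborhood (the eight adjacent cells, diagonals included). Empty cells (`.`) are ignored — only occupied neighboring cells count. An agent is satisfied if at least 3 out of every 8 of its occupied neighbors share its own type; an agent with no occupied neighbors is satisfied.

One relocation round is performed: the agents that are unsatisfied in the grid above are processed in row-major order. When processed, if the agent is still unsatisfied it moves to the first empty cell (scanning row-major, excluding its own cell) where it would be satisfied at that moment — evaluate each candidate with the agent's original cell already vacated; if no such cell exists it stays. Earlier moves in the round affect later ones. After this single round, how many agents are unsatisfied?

Initially unsatisfied (in order): (2,1), (2,3), (5,1).
  (2,1) → (3,3).
  (2,3): no empty cell satisfies it; stays.
  (5,1) → (2,1).
Resulting grid:
Q Q Q
Q Q P
Q Q P
Q P P
. P P
Unsatisfied now: (2,3).

1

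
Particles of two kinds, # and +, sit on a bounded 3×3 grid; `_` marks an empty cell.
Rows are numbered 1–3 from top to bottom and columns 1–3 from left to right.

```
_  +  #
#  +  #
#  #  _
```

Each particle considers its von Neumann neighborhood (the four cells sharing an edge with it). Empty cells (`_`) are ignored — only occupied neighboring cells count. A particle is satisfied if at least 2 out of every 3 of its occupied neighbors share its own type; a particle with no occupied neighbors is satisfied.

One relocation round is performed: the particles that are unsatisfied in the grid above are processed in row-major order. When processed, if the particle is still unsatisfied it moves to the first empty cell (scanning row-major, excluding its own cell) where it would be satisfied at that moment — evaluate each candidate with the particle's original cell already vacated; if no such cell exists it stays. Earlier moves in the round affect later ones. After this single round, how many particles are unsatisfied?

Initially unsatisfied (in order): (1,2), (1,3), (2,1), (2,2), (2,3), (3,2).
  (1,2): no empty cell satisfies it; stays.
  (1,3) → (3,3).
  (2,1): no empty cell satisfies it; stays.
  (2,2): no empty cell satisfies it; stays.
  (2,3): no empty cell satisfies it; stays.
  (3,2): now satisfied by earlier moves; stays.
Resulting grid:
_ + _
# + #
# # #
Unsatisfied now: (2,1), (2,2), (2,3).

3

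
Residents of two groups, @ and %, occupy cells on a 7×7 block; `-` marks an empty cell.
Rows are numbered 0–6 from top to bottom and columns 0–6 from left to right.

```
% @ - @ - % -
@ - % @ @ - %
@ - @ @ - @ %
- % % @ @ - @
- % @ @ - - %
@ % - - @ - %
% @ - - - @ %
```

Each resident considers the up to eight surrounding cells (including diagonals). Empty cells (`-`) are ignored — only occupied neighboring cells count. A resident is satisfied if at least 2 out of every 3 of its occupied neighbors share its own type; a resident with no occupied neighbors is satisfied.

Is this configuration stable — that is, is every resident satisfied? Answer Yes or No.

Row 0: (0,0)% 0/2 unhappy · (0,1)@ 1/3 unhappy · (0,3)@ 2/3 ok · (0,5)% 1/2 unhappy
Row 1: (1,0)@ 2/3 ok · (1,2)% 0/5 unhappy · (1,3)@ 4/5 ok · (1,4)@ 4/5 ok · (1,6)% 2/3 ok
Row 2: (2,0)@ 1/2 unhappy · (2,2)@ 3/6 unhappy · (2,3)@ 5/7 ok · (2,5)@ 3/5 unhappy · (2,6)% 1/3 unhappy
Row 3: (3,1)% 2/5 unhappy · (3,2)% 2/7 unhappy · (3,3)@ 5/6 ok · (3,4)@ 4/4 ok · (3,6)@ 1/3 unhappy
Row 4: (4,1)% 3/5 unhappy · (4,2)@ 2/6 unhappy · (4,3)@ 4/5 ok · (4,6)% 1/2 unhappy
Row 5: (5,0)@ 1/4 unhappy · (5,1)% 2/5 unhappy · (5,4)@ 2/2 ok · (5,6)% 2/3 ok
Row 6: (6,0)% 1/3 unhappy · (6,1)@ 1/3 unhappy · (6,5)@ 1/3 unhappy · (6,6)% 1/2 unhappy
For instance (0,0) has only 0/2 same-type neighbors, below 2/3.

No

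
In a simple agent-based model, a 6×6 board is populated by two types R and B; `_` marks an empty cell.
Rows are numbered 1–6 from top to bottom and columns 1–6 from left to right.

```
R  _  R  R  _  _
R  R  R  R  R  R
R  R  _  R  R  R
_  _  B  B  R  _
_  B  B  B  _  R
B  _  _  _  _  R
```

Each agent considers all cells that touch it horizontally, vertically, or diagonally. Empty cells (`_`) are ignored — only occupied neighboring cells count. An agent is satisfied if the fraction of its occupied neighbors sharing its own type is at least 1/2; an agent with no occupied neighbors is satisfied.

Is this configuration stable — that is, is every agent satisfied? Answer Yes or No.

Yes

(1,1)R 2/2 ✓
(1,3)R 4/4 ✓
(1,4)R 4/4 ✓
(2,1)R 4/4 ✓
(2,2)R 6/6 ✓
(2,3)R 6/6 ✓
(2,4)R 6/6 ✓
(2,5)R 6/6 ✓
(2,6)R 3/3 ✓
(3,1)R 3/3 ✓
(3,2)R 4/5 ✓
(3,4)R 5/7 ✓
(3,5)R 6/7 ✓
(3,6)R 4/4 ✓
(4,3)B 4/6 ✓
(4,4)B 3/6 ✓
(4,5)R 4/6 ✓
(5,2)B 3/3 ✓
(5,3)B 4/4 ✓
(5,4)B 3/4 ✓
(5,6)R 2/2 ✓
(6,1)B 1/1 ✓
(6,6)R 1/1 ✓
All meet the threshold, so the configuration is stable.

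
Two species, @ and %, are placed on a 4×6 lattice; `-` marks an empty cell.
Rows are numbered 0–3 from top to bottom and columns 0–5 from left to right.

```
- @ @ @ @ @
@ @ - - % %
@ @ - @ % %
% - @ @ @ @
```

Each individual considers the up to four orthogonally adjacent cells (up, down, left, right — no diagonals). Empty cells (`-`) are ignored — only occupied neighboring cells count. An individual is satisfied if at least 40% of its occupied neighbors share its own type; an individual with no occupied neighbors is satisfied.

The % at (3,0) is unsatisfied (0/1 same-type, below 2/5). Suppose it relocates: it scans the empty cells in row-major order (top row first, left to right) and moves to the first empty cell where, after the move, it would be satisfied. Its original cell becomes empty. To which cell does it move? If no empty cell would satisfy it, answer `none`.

none

Vacating (3,0). Empty cells in order:
  (0,0): 0/2 same-type → still unsatisfied.
  (1,2): 0/2 same-type → still unsatisfied.
  (1,3): 1/3 same-type → still unsatisfied.
  (2,2): 0/3 same-type → still unsatisfied.
  (3,1): 0/2 same-type → still unsatisfied.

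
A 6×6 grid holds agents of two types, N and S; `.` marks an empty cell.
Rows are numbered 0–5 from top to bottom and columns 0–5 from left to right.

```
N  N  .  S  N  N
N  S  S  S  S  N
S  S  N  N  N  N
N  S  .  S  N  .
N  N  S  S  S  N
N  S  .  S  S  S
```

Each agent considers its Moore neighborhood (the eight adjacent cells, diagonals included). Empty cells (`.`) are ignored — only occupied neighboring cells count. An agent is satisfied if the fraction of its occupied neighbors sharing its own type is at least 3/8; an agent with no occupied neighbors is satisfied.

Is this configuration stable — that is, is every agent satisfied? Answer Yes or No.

No

(0,0)N 2/3 ok
(0,1)N 2/4 ok
(0,3)S 3/4 ok
(0,4)N 2/5 ok
(0,5)N 2/3 ok
(1,0)N 2/5 ok
(1,1)S 3/7 ok
(1,2)S 4/7 ok
(1,3)S 3/7 ok
(1,4)S 2/8 unhappy
(1,5)N 4/5 ok
(2,0)S 3/5 ok
(2,1)S 4/7 ok
(2,2)N 1/7 unhappy
(2,3)N 3/7 ok
(2,4)N 4/7 ok
(2,5)N 3/4 ok
(3,0)N 2/5 ok
(3,1)S 3/7 ok
(3,3)S 3/7 ok
(3,4)N 4/7 ok
(4,0)N 3/5 ok
(4,1)N 3/6 ok
(4,2)S 5/6 ok
(4,3)S 5/6 ok
(4,4)S 5/7 ok
(4,5)N 1/4 unhappy
(5,0)N 2/3 ok
(5,1)S 1/4 unhappy
(5,3)S 4/4 ok
(5,4)S 4/5 ok
(5,5)S 2/3 ok
For instance (1,4) has only 2/8 same-type neighbors, below 3/8.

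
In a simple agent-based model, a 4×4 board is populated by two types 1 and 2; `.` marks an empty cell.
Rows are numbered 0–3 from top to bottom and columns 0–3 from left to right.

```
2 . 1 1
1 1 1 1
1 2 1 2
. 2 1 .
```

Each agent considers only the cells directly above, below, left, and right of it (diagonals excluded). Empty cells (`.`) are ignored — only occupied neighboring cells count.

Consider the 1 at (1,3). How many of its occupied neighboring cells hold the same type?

2

Occupied neighbors of (1,3): (0,3)=1, (2,3)=2, (1,2)=1.
Same type (1): 2 of 3.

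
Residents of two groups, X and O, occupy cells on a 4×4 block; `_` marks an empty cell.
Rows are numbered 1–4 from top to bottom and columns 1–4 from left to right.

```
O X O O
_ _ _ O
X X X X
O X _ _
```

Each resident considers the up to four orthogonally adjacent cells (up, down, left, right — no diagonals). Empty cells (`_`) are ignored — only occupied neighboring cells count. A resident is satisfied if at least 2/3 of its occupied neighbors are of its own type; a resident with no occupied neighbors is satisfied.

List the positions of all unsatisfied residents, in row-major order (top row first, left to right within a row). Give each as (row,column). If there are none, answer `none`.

(1,1), (1,2), (1,3), (2,4), (3,1), (3,4), (4,1), (4,2)

Row 1: (1,1)O 0/1 unhappy · (1,2)X 0/2 unhappy · (1,3)O 1/2 unhappy · (1,4)O 2/2 ok
Row 2: (2,4)O 1/2 unhappy
Row 3: (3,1)X 1/2 unhappy · (3,2)X 3/3 ok · (3,3)X 2/2 ok · (3,4)X 1/2 unhappy
Row 4: (4,1)O 0/2 unhappy · (4,2)X 1/2 unhappy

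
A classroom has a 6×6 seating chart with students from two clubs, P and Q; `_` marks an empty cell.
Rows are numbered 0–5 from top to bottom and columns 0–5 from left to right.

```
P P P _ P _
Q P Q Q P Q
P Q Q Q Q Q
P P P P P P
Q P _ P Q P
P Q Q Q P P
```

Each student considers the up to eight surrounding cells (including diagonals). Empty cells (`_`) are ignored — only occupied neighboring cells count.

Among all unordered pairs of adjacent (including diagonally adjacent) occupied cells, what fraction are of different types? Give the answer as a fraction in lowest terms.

Scan each occupied cell's neighbors to the right and below (and the two forward diagonals) so each pair is counted once.
From row 0: 7 unlike of 13 pairs (running 7/13).
From row 1: 10 unlike of 21 pairs (running 17/34).
From row 2: 15 unlike of 21 pairs (running 32/55).
From row 3: 5 unlike of 18 pairs (running 37/73).
From row 4: 10 unlike of 16 pairs (running 47/89).
From row 5: 2 unlike of 5 pairs (running 49/94).
Total adjacent occupied pairs: 94; unlike-type pairs: 49.
49/94 is already in lowest terms.

49/94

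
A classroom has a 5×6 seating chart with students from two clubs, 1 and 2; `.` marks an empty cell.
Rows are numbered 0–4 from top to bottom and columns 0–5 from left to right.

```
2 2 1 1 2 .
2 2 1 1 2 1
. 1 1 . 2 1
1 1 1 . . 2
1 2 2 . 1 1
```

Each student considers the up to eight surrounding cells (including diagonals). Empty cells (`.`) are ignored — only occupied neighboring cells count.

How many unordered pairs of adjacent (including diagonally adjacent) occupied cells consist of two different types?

Scan each occupied cell's neighbors to the right and below (and the two forward diagonals) so each pair is counted once.
From row 0: 7 unlike of 18 pairs (running 7/18).
From row 1: 9 unlike of 16 pairs (running 16/34).
From row 2: 2 unlike of 9 pairs (running 18/43).
From row 3: 7 unlike of 11 pairs (running 25/54).
From row 4: 1 unlike of 3 pairs (running 26/57).
Total adjacent occupied pairs: 57; unlike-type pairs: 26.

26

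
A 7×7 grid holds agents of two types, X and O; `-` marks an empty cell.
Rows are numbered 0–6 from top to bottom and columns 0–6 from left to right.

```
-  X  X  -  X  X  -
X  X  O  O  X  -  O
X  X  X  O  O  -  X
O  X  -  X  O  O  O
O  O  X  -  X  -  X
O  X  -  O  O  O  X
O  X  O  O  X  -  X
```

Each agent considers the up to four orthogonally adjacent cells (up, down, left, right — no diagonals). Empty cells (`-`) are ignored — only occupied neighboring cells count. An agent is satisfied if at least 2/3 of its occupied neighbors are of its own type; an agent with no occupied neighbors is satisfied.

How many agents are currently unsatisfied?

23

Row 0: (0,1)X 2/2 satisfied · (0,2)X 1/2 not · (0,4)X 2/2 satisfied · (0,5)X 1/1 satisfied
Row 1: (1,0)X 2/2 satisfied · (1,1)X 3/4 satisfied · (1,2)O 1/4 not · (1,3)O 2/3 satisfied · (1,4)X 1/3 not · (1,6)O 0/1 not
Row 2: (2,0)X 2/3 satisfied · (2,1)X 4/4 satisfied · (2,2)X 1/3 not · (2,3)O 2/4 not · (2,4)O 2/3 satisfied · (2,6)X 0/2 not
Row 3: (3,0)O 1/3 not · (3,1)X 1/3 not · (3,3)X 0/2 not · (3,4)O 2/4 not · (3,5)O 2/2 satisfied · (3,6)O 1/3 not
Row 4: (4,0)O 3/3 satisfied · (4,1)O 1/4 not · (4,2)X 0/1 not · (4,4)X 0/2 not · (4,6)X 1/2 not
Row 5: (5,0)O 2/3 satisfied · (5,1)X 1/3 not · (5,3)O 2/2 satisfied · (5,4)O 2/4 not · (5,5)O 1/2 not · (5,6)X 2/3 satisfied
Row 6: (6,0)O 1/2 not · (6,1)X 1/3 not · (6,2)O 1/2 not · (6,3)O 2/3 satisfied · (6,4)X 0/2 not · (6,6)X 1/1 satisfied
Unsatisfied: (0,2), (1,2), (1,4), (1,6), (2,2), (2,3), (2,6), (3,0), (3,1), (3,3), (3,4), (3,6), (4,1), (4,2), (4,4), (4,6), (5,1), (5,4), (5,5), (6,0), (6,1), (6,2), (6,4) — 23 in total.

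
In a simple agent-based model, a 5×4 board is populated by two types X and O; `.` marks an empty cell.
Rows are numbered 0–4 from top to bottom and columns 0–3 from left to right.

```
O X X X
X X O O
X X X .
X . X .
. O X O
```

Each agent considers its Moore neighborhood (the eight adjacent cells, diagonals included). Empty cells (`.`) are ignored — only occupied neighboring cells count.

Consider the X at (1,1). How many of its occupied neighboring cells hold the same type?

Occupied neighbors of (1,1): (0,0)=O, (0,1)=X, (0,2)=X, (1,0)=X, (1,2)=O, (2,0)=X, (2,1)=X, (2,2)=X.
Same type (X): 6 of 8.

6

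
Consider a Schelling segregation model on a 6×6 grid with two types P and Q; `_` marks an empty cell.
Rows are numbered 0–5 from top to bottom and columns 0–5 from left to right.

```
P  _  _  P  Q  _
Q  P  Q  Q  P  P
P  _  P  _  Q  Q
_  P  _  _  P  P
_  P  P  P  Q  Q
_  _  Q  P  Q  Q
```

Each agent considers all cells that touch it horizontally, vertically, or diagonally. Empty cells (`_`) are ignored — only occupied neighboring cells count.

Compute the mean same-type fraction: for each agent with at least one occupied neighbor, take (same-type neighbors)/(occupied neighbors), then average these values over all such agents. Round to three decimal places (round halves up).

Row 0: (0,0)P 1/2 · (0,3)P 1/4 · (0,4)Q 1/4
Row 1: (1,0)Q 0/3 · (1,1)P 3/5 · (1,2)Q 1/4 · (1,3)Q 3/6 · (1,4)P 2/6 · (1,5)P 1/4
Row 2: (2,0)P 2/3 · (2,2)P 2/4 · (2,4)Q 2/6 · (2,5)Q 1/5
Row 3: (3,1)P 4/4 · (3,4)P 2/6 · (3,5)P 1/5
Row 4: (4,1)P 2/3 · (4,2)P 4/5 · (4,3)P 3/6 · (4,4)Q 3/7 · (4,5)Q 3/5
Row 5: (5,2)Q 0/4 · (5,3)P 2/5 · (5,4)Q 3/5 · (5,5)Q 3/3
Sum over 25 agents: 1/2 + 1/4 + 1/4 + 0/3 + 3/5 + 1/4 + 3/6 + 2/6 + 1/4 + 2/3 + 2/4 + 2/6 + 1/5 + 4/4 + 2/6 + 1/5 + 2/3 + 4/5 + 3/6 + 3/7 + 3/5 + 0/4 + 2/5 + 3/5 + 3/3 = 1172/105; mean = 1172/105 ÷ 25 = 1172/2625 = 0.446476… → 0.446.

0.446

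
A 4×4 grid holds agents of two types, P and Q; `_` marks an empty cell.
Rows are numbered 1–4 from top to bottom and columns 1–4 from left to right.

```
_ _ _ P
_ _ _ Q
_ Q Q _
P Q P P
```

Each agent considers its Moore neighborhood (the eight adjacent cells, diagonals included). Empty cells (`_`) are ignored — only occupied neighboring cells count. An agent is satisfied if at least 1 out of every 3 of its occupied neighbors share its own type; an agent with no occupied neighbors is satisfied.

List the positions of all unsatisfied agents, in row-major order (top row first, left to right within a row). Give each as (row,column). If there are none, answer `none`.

(1,4), (4,1), (4,3)

(1,4)P 0/1 unhappy
(2,4)Q 1/2 ok
(3,2)Q 2/4 ok
(3,3)Q 3/5 ok
(4,1)P 0/2 unhappy
(4,2)Q 2/4 ok
(4,3)P 1/4 unhappy
(4,4)P 1/2 ok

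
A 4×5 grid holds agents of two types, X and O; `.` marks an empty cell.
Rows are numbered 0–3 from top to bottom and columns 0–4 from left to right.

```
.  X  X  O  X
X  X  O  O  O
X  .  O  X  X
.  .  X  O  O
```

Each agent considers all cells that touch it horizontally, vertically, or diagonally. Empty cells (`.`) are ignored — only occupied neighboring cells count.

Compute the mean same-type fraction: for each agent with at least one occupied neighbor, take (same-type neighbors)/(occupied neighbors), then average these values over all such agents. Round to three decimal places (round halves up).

0.485

(0,1)X 3/4
(0,2)X 2/5
(0,3)O 3/5
(0,4)X 0/3
(1,0)X 3/3
(1,1)X 4/6
(1,2)O 3/7
(1,3)O 4/8
(1,4)O 2/5
(2,0)X 2/2
(2,2)O 3/6
(2,3)X 2/8
(2,4)X 1/5
(3,2)X 1/3
(3,3)O 2/5
(3,4)O 1/3
Sum over 16 agents: 3/4 + 2/5 + 3/5 + 0/3 + 3/3 + 4/6 + 3/7 + 4/8 + 2/5 + 2/2 + 3/6 + 2/8 + 1/5 + 1/3 + 2/5 + 1/3 = 163/21; mean = 163/21 ÷ 16 = 163/336 = 0.485119… → 0.485.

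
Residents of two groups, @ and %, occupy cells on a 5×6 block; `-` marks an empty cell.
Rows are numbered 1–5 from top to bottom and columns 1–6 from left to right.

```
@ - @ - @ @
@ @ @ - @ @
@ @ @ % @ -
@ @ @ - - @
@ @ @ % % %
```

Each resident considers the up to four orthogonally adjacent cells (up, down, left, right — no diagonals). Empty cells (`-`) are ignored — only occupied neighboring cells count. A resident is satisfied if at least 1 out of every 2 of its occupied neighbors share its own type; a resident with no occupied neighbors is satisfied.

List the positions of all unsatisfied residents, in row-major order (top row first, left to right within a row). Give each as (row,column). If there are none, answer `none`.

Row 1: (1,1)@ 1/1 satisfied · (1,3)@ 1/1 satisfied · (1,5)@ 2/2 satisfied · (1,6)@ 2/2 satisfied
Row 2: (2,1)@ 3/3 satisfied · (2,2)@ 3/3 satisfied · (2,3)@ 3/3 satisfied · (2,5)@ 3/3 satisfied · (2,6)@ 2/2 satisfied
Row 3: (3,1)@ 3/3 satisfied · (3,2)@ 4/4 satisfied · (3,3)@ 3/4 satisfied · (3,4)% 0/2 not · (3,5)@ 1/2 satisfied
Row 4: (4,1)@ 3/3 satisfied · (4,2)@ 4/4 satisfied · (4,3)@ 3/3 satisfied · (4,6)@ 0/1 not
Row 5: (5,1)@ 2/2 satisfied · (5,2)@ 3/3 satisfied · (5,3)@ 2/3 satisfied · (5,4)% 1/2 satisfied · (5,5)% 2/2 satisfied · (5,6)% 1/2 satisfied

(3,4), (4,6)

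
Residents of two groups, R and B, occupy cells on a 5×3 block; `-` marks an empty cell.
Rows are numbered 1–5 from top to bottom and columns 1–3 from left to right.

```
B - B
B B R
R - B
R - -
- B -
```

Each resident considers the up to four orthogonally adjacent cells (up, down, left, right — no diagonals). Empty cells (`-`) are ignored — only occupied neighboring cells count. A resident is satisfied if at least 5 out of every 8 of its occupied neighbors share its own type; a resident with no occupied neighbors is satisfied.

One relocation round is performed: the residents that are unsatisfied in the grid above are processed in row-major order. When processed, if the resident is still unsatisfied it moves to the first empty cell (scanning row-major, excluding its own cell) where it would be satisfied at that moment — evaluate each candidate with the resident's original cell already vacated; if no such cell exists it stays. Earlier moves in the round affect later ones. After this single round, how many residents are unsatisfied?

Initially unsatisfied (in order): (1,3), (2,2), (2,3), (3,1), (3,3).
  (1,3) → (1,2).
  (2,2): now satisfied by earlier moves; stays.
  (2,3): no empty cell satisfies it; stays.
  (3,1): no empty cell satisfies it; stays.
  (3,3) → (4,3).
Resulting grid:
B B -
B B R
R - -
R - B
- B -
Unsatisfied now: (2,3), (3,1).

2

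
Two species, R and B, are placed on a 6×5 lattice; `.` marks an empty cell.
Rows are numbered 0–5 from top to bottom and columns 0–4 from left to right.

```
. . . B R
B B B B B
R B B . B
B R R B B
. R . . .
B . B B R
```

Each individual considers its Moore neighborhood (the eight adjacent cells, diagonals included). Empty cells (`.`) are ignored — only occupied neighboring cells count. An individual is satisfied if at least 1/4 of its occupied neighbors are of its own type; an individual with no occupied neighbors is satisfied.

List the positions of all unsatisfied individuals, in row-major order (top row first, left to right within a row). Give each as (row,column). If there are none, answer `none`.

(0,4), (2,0), (5,0), (5,4)

Row 0: (0,3)B 3/4 ✓ · (0,4)R 0/3 ✗
Row 1: (1,0)B 2/3 ✓ · (1,1)B 4/5 ✓ · (1,2)B 5/5 ✓ · (1,3)B 5/6 ✓ · (1,4)B 3/4 ✓
Row 2: (2,0)R 1/5 ✗ · (2,1)B 5/8 ✓ · (2,2)B 5/7 ✓ · (2,4)B 4/4 ✓
Row 3: (3,0)B 1/4 ✓ · (3,1)R 3/6 ✓ · (3,2)R 2/5 ✓ · (3,3)B 3/4 ✓ · (3,4)B 2/2 ✓
Row 4: (4,1)R 2/5 ✓
Row 5: (5,0)B 0/1 ✗ · (5,2)B 1/2 ✓ · (5,3)B 1/2 ✓ · (5,4)R 0/1 ✗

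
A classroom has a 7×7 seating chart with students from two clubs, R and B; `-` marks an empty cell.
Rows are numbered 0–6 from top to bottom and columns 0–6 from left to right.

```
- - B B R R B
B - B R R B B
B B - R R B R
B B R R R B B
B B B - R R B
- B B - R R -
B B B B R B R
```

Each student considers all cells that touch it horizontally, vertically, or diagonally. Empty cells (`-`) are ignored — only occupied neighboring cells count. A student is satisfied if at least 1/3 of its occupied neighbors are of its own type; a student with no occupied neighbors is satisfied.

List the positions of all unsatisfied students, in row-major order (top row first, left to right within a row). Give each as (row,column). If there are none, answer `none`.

(2,6), (6,5)

Row 0: (0,2)B 2/3 ok · (0,3)B 2/5 ok · (0,4)R 3/5 ok · (0,5)R 2/5 ok · (0,6)B 2/3 ok
Row 1: (1,0)B 2/2 ok · (1,2)B 3/5 ok · (1,3)R 4/7 ok · (1,4)R 5/8 ok · (1,5)B 3/8 ok · (1,6)B 3/5 ok
Row 2: (2,0)B 4/4 ok · (2,1)B 5/6 ok · (2,3)R 6/7 ok · (2,4)R 5/8 ok · (2,5)B 4/8 ok · (2,6)R 0/5 unhappy
Row 3: (3,0)B 5/5 ok · (3,1)B 6/7 ok · (3,2)R 2/6 ok · (3,3)R 5/6 ok · (3,4)R 5/7 ok · (3,5)B 3/8 ok · (3,6)B 3/5 ok
Row 4: (4,0)B 4/4 ok · (4,1)B 6/7 ok · (4,2)B 4/6 ok · (4,4)R 5/6 ok · (4,5)R 4/7 ok · (4,6)B 2/4 ok
Row 5: (5,1)B 7/7 ok · (5,2)B 6/6 ok · (5,4)R 4/6 ok · (5,5)R 5/7 ok
Row 6: (6,0)B 2/2 ok · (6,1)B 4/4 ok · (6,2)B 4/4 ok · (6,3)B 2/4 ok · (6,4)R 2/4 ok · (6,5)B 0/4 unhappy · (6,6)R 1/2 ok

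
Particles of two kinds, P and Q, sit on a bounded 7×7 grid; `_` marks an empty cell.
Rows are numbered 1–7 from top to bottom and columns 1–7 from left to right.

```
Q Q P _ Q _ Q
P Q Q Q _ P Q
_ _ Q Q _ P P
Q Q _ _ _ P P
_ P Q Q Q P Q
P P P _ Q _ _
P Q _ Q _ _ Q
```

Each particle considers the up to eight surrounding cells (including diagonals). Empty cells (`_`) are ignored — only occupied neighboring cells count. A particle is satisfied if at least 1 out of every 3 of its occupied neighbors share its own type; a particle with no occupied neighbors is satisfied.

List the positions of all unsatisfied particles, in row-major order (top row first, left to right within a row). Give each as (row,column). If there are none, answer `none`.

(1,3), (2,1), (2,7), (5,7), (7,2)

(1,1)Q 2/3 ✓
(1,2)Q 3/5 ✓
(1,3)P 0/4 ✗
(1,5)Q 1/2 ✓
(1,7)Q 1/2 ✓
(2,1)P 0/3 ✗
(2,2)Q 4/6 ✓
(2,3)Q 5/6 ✓
(2,4)Q 4/5 ✓
(2,6)P 2/5 ✓
(2,7)Q 1/4 ✗
(3,3)Q 5/5 ✓
(3,4)Q 3/3 ✓
(3,6)P 4/5 ✓
(3,7)P 4/5 ✓
(4,1)Q 1/2 ✓
(4,2)Q 3/4 ✓
(4,6)P 4/6 ✓
(4,7)P 4/5 ✓
(5,2)P 3/6 ✓
(5,3)Q 2/5 ✓
(5,4)Q 3/4 ✓
(5,5)Q 2/4 ✓
(5,6)P 2/5 ✓
(5,7)Q 0/3 ✗
(6,1)P 3/4 ✓
(6,2)P 4/6 ✓
(6,3)P 2/6 ✓
(6,5)Q 3/4 ✓
(7,1)P 2/3 ✓
(7,2)Q 0/4 ✗
(7,4)Q 1/2 ✓
(7,7)Q 0/0 ✓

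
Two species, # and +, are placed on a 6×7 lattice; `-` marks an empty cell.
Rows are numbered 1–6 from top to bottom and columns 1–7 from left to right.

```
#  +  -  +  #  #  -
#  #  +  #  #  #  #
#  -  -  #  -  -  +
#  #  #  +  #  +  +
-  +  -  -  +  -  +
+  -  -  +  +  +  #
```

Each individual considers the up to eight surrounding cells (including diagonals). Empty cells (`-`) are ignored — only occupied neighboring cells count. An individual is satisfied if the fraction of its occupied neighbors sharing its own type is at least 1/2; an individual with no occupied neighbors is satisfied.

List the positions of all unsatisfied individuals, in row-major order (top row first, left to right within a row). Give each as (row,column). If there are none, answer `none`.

(1,2), (1,4), (2,3), (4,4), (4,5), (5,2), (6,7)

(1,1)# 2/3 ok
(1,2)+ 1/4 unhappy
(1,4)+ 1/4 unhappy
(1,5)# 4/5 ok
(1,6)# 4/4 ok
(2,1)# 3/4 ok
(2,2)# 3/5 ok
(2,3)+ 2/5 unhappy
(2,4)# 3/5 ok
(2,5)# 5/6 ok
(2,6)# 4/5 ok
(2,7)# 2/3 ok
(3,1)# 4/4 ok
(3,4)# 4/6 ok
(3,7)+ 2/4 ok
(4,1)# 2/3 ok
(4,2)# 3/4 ok
(4,3)# 2/4 ok
(4,4)+ 1/4 unhappy
(4,5)# 1/4 unhappy
(4,6)+ 4/5 ok
(4,7)+ 3/3 ok
(5,2)+ 1/4 unhappy
(5,5)+ 5/6 ok
(5,7)+ 3/4 ok
(6,1)+ 1/1 ok
(6,4)+ 2/2 ok
(6,5)+ 3/3 ok
(6,6)+ 3/4 ok
(6,7)# 0/2 unhappy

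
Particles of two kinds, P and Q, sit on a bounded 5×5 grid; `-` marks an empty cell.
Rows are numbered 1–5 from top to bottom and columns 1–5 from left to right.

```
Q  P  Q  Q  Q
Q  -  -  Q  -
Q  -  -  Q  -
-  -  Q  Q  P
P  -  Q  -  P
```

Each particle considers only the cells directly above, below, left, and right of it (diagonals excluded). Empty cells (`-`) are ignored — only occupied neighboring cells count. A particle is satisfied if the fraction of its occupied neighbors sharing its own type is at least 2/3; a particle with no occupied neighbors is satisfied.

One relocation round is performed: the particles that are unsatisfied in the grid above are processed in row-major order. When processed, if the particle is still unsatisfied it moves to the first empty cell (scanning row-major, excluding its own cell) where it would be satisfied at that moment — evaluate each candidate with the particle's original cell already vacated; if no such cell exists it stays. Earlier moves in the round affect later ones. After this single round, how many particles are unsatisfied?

Initially unsatisfied (in order): (1,1), (1,2), (1,3), (4,5).
  (1,1) → (2,3).
  (1,2): no empty cell satisfies it; stays.
  (1,3): now satisfied by earlier moves; stays.
  (4,5): no empty cell satisfies it; stays.
Resulting grid:
- P Q Q Q
Q - Q Q -
Q - - Q -
- - Q Q P
P - Q - P
Unsatisfied now: (1,2), (4,5).

2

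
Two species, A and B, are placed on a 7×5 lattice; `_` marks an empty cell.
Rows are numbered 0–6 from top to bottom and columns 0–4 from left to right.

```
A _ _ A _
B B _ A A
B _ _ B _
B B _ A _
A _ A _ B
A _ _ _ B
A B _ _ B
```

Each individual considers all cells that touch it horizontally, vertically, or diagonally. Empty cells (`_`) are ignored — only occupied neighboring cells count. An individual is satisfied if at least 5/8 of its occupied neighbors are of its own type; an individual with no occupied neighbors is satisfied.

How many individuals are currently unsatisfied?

9

(0,0)A 0/2 not
(0,3)A 2/2 satisfied
(1,0)B 2/3 satisfied
(1,1)B 2/3 satisfied
(1,3)A 2/3 satisfied
(1,4)A 2/3 satisfied
(2,0)B 4/4 satisfied
(2,3)B 0/3 not
(3,0)B 2/3 satisfied
(3,1)B 2/4 not
(3,3)A 1/3 not
(4,0)A 1/3 not
(4,2)A 1/2 not
(4,4)B 1/2 not
(5,0)A 2/3 satisfied
(5,4)B 2/2 satisfied
(6,0)A 1/2 not
(6,1)B 0/2 not
(6,4)B 1/1 satisfied
Unsatisfied: (0,0), (2,3), (3,1), (3,3), (4,0), (4,2), (4,4), (6,0), (6,1) — 9 in total.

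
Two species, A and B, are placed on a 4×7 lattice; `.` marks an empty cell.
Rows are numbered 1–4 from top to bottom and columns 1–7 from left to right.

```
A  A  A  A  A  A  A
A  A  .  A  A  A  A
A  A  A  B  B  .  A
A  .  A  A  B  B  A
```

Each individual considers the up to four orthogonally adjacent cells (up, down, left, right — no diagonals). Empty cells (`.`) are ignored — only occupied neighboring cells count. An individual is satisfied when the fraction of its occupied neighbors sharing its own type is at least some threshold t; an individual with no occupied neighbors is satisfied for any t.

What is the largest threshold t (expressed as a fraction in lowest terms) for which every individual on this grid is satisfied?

(1,1)A 2/2
(1,2)A 3/3
(1,3)A 2/2
(1,4)A 3/3
(1,5)A 3/3
(1,6)A 3/3
(1,7)A 2/2
(2,1)A 3/3
(2,2)A 3/3
(2,4)A 2/3
(2,5)A 3/4
(2,6)A 3/3
(2,7)A 3/3
(3,1)A 3/3
(3,2)A 3/3
(3,3)A 2/3
(3,4)B 1/4
(3,5)B 2/3
(3,7)A 2/2
(4,1)A 1/1
(4,3)A 2/2
(4,4)A 1/3
(4,5)B 2/3
(4,6)B 1/2
(4,7)A 1/2
The smallest same-type fraction is 1/4 at (3,4), which reduces to 1/4. Any threshold above that leaves this individual unsatisfied.

1/4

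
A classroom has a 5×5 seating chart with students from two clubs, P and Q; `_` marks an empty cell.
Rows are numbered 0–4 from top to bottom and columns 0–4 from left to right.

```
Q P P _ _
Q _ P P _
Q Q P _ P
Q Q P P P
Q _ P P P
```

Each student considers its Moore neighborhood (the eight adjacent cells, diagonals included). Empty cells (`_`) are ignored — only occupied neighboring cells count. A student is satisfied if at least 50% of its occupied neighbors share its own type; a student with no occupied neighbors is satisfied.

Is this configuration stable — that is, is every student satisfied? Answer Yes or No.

Row 0: (0,0)Q 1/2 ✓ · (0,1)P 2/4 ✓ · (0,2)P 3/3 ✓
Row 1: (1,0)Q 3/4 ✓ · (1,2)P 4/5 ✓ · (1,3)P 4/4 ✓
Row 2: (2,0)Q 4/4 ✓ · (2,1)Q 4/7 ✓ · (2,2)P 4/6 ✓ · (2,4)P 3/3 ✓
Row 3: (3,0)Q 4/4 ✓ · (3,1)Q 4/7 ✓ · (3,2)P 4/6 ✓ · (3,3)P 7/7 ✓ · (3,4)P 4/4 ✓
Row 4: (4,0)Q 2/2 ✓ · (4,2)P 3/4 ✓ · (4,3)P 5/5 ✓ · (4,4)P 3/3 ✓
All meet the threshold, so the configuration is stable.

Yes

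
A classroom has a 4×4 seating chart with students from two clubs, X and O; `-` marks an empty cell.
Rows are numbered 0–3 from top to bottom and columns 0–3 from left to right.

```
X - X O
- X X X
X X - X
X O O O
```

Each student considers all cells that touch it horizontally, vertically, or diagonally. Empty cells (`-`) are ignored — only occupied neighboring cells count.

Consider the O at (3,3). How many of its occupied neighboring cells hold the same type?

Occupied neighbors of (3,3): (2,3)=X, (3,2)=O.
Same type (O): 1 of 2.

1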